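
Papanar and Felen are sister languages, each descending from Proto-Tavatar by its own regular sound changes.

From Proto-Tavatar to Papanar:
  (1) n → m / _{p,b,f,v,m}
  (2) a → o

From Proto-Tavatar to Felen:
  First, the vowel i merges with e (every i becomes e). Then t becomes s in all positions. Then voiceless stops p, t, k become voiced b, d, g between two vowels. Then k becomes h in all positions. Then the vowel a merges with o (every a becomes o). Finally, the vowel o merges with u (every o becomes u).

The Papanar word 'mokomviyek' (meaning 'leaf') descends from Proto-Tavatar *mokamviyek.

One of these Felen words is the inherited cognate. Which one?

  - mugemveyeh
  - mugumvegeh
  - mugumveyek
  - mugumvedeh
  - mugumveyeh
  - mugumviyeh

mugumveyeh

Felen: *mokamviyek > mokamveyek > mogamveyek > mogamveyeh > mogomveyeh > mugumveyeh  (by vowel merger, intervocalic voicing, unconditioned shift, vowel merger, vowel merger)
Among the options, 'mugumveyeh' alone shows every Felen change applied in order.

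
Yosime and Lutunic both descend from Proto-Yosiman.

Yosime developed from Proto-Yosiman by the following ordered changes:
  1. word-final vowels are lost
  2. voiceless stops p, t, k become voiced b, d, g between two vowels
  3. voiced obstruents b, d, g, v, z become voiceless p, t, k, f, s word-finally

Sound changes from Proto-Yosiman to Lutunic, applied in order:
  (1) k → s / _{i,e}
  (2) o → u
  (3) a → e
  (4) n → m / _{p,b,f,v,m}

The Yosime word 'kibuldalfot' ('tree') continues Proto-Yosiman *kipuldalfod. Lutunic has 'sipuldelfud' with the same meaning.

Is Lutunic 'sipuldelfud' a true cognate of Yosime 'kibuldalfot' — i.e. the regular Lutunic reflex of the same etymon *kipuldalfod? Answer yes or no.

yes

Derive the expected Lutunic reflex of *kipuldalfod:
Lutunic: *kipuldalfod > sipuldalfod > sipuldalfud > sipuldelfud  (by palatalisation, vowel merger, vowel merger)
Lutunic 'sipuldelfud' matches the regular reflex exactly, so the pair is cognate.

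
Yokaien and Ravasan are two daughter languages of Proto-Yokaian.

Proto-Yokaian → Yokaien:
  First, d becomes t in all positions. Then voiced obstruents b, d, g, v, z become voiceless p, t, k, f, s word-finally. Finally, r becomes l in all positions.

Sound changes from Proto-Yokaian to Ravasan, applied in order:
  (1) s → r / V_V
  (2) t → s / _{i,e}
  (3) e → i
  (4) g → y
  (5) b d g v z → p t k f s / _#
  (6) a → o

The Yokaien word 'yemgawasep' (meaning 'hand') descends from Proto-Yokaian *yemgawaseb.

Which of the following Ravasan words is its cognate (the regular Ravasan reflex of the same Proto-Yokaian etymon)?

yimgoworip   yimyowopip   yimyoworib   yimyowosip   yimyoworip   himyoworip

Ravasan: start from *yemgawaseb.
  rule 1 (rhotacism): yemgawaseb → yemgawareb
  rule 2: no change — yemgawareb
  rule 3 (vowel merger): yemgawareb → yimgawarib
  rule 4 (unconditioned shift): yimgawarib → yimyawarib
  rule 5 (final devoicing): yimyawarib → yimyawarip
  rule 6 (vowel merger): yimyawarip → yimyoworip
  ⇒ Ravasan yimyoworip

yimyoworip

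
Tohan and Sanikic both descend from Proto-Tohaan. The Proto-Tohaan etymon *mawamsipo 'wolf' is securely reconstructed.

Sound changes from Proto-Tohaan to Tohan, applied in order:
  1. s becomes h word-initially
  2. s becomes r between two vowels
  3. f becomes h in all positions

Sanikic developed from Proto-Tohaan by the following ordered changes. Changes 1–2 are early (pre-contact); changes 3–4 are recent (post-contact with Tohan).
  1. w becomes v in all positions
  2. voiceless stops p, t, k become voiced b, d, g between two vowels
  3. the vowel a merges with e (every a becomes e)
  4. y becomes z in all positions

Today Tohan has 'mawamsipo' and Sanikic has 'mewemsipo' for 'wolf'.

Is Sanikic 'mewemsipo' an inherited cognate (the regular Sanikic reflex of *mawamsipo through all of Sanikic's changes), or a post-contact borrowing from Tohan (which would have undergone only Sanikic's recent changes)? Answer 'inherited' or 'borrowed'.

If inherited, *mawamsipo would pass through all of Sanikic's changes:
Sanikic: start from *mawamsipo.
  rule 1 (unconditioned shift): mawamsipo → mavamsipo
  rule 2 (intervocalic voicing): mavamsipo → mavamsibo
  rule 3 (vowel merger): mavamsibo → mevemsibo
  rule 4: no change — mevemsibo
  ⇒ Sanikic mevemsibo
If borrowed from Tohan 'mawamsipo' after the early changes, it would undergo only the recent ones:
  rule 3 (vowel merger): mawamsipo → mewemsipo
  rule 4 (unconditioned shift): no change (mewemsipo)
  ⇒ as a loan: mewemsipo
Sanikic 'mewemsipo' matches the loan outcome 'mewemsipo', not the inherited 'mevemsibo' — it skipped the early Sanikic changes, so it was borrowed from Tohan.

borrowed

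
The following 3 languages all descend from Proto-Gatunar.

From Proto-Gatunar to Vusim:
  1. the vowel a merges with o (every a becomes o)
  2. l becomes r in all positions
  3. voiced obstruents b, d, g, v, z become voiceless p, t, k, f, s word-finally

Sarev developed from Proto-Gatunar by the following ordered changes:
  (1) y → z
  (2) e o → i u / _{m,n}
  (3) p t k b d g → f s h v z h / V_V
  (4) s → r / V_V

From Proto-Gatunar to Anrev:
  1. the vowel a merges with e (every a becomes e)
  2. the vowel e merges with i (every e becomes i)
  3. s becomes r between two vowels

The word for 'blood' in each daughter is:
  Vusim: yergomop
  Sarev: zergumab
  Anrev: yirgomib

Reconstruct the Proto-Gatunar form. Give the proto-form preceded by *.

*yergomab

Position 2: Vusim has e, Sarev has e, Anrev has i. Vusim preserves e here (none of its changes turn any other segment into e), so the proto-segment is *e.
Position 7: Vusim has o, Sarev has a, Anrev has i. Sarev preserves a here (none of its changes turn any other segment into a), so the proto-segment is *a.
Verify the candidate proto-form against each daughter:
Vusim: *yergomab > yergomob > yergomop  (by vowel merger, final devoicing)
Sarev: *yergomab
  yergomab → zergomab   [unconditioned shift]
  zergomab → zergumab   [pre-nasal raising]
  zergumab (rule 3 does not apply)
  zergumab (rule 4 does not apply)
  giving Sarev zergumab.
Anrev: *yergomab > yergomeb > yirgomib  (by vowel merger, vowel merger)
No other proto-form is consistent with every reflex, so the reconstruction is *yergomab.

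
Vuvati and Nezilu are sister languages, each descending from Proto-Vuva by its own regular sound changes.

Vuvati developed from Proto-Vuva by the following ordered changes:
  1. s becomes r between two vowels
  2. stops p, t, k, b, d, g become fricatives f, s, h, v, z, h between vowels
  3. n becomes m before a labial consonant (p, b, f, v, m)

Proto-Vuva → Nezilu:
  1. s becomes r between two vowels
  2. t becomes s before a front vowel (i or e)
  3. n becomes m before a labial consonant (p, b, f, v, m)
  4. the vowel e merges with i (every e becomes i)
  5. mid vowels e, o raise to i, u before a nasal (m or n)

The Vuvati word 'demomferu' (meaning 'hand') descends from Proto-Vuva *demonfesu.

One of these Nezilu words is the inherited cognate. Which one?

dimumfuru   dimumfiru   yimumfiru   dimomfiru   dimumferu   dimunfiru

Nezilu: start from *demonfesu.
  rule 1 (rhotacism): demonfesu → demonferu
  rule 2: no change — demonferu
  rule 3 (nasal place assimilation): demonferu → demomferu
  rule 4 (vowel merger): demomferu → dimomfiru
  rule 5 (pre-nasal raising): dimomfiru → dimumfiru
  ⇒ Nezilu dimumfiru
Only 'dimumfiru' matches the regular Nezilu development of *demonfesu.

dimumfiru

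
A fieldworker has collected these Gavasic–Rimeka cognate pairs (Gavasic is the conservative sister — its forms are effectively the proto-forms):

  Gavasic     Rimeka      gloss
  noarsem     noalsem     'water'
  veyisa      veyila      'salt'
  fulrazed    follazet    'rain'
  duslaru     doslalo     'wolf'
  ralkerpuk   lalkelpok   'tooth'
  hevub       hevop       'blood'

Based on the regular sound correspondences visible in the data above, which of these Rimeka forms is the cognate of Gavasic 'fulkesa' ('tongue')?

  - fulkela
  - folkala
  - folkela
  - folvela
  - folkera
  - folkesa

fulrazed ~ follazet, duslaru ~ doslalo — Gavasic u corresponds to Rimeka o after a consonant, before a consonant other than r, m, n, p, b, f, v.
veyisa ~ veyila — Gavasic s corresponds to Rimeka l between vowels (before a back vowel).
Applying these to Gavasic 'fulkesa':
  fulkesa → folkesa   (u→o after a consonant, before a consonant other than r, m, n, p, b, f, v)
  folkesa → folkela   (s→l between vowels (before a back vowel))
So the Rimeka cognate is 'folkela'.

folkela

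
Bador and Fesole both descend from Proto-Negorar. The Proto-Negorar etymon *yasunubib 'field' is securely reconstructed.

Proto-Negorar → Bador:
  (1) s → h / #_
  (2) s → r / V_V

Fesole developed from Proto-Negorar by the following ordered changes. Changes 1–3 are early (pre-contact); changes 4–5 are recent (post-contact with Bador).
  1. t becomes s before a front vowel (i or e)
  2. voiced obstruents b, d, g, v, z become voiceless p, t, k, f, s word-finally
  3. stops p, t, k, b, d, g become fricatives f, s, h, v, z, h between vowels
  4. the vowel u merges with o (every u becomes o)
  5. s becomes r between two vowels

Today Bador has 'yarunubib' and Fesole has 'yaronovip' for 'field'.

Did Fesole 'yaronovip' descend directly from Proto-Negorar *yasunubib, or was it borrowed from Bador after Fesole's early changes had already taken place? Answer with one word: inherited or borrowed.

inherited

If inherited, *yasunubib would pass through all of Fesole's changes:
Fesole: *yasunubib > yasunubip > yasunuvip > yasonovip > yaronovip  (by final devoicing, intervocalic lenition, vowel merger, rhotacism)
If borrowed from Bador 'yarunubib' after the early changes, it would undergo only the recent ones:
  rule 4 (vowel merger): yarunubib → yaronobib
  rule 5 (rhotacism): no change (yaronobib)
  ⇒ as a loan: yaronobib
Fesole 'yaronovip' matches the inherited outcome exactly, so it is an inherited cognate, not a loan.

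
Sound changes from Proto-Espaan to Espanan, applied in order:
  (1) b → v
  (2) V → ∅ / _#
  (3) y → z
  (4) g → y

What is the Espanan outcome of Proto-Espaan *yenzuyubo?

Espanan: *yenzuyubo > yenzuyuvo > yenzuyuv > zenzuzuv  (by unconditioned shift, apocope, unconditioned shift)

zenzuzuv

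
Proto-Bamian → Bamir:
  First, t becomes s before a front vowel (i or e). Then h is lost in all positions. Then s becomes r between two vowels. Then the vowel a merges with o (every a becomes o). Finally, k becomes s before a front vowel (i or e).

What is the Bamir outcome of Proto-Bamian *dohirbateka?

doirboreko

Bamir: start from *dohirbateka.
  rule 1 (palatalisation): dohirbateka → dohirbaseka
  rule 2 (h-loss): dohirbaseka → doirbaseka
  rule 3 (rhotacism): doirbaseka → doirbareka
  rule 4 (vowel merger): doirbareka → doirboreko
  rule 5: no change — doirboreko
  ⇒ Bamir doirboreko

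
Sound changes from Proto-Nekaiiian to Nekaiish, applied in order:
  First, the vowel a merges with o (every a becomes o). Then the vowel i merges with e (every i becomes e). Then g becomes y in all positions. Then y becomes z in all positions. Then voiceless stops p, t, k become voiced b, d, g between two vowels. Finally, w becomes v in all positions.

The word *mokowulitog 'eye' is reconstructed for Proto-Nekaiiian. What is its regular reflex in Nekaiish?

mogovuledoz

Nekaiish: start from *mokowulitog.
  rule 1: no change — mokowulitog
  rule 2 (vowel merger): mokowulitog → mokowuletog
  rule 3 (unconditioned shift): mokowuletog → mokowuletoy
  rule 4 (unconditioned shift): mokowuletoy → mokowuletoz
  rule 5 (intervocalic voicing): mokowuletoz → mogowuledoz
  rule 6 (unconditioned shift): mogowuledoz → mogovuledoz
  ⇒ Nekaiish mogovuledoz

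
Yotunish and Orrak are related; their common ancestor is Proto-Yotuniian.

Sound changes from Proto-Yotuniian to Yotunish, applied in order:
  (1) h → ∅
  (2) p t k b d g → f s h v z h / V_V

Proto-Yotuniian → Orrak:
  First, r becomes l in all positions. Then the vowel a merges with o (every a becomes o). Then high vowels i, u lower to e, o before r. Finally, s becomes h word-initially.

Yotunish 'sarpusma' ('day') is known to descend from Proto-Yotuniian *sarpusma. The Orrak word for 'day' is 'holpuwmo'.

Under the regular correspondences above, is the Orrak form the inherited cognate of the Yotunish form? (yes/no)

Derive the expected Orrak reflex of *sarpusma:
Orrak: *sarpusma > salpusma > solpusmo > holpusmo  (by unconditioned shift, vowel merger, debuccalisation)
The regular Orrak reflex would be 'holpusmo', but the attested form is 'holpuwmo'. The correspondence is irregular, so they are not cognates (the Orrak form has a different source).

no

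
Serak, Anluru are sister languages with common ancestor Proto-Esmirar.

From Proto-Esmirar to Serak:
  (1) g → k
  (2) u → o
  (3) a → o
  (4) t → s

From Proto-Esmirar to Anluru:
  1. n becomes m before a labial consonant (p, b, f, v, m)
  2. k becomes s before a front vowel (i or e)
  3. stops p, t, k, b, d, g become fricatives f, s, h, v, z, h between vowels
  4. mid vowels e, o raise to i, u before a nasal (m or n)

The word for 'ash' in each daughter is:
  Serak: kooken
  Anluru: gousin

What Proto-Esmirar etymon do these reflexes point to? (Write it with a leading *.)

*gouken

Position 4: Serak has k, Anluru has s. Taking the neighbouring segments as reconstructed: Serak k could go back to *k or *g; Anluru s could go back to *t or *k or *s — the one source consistent with every daughter is *k.
Position 3: Serak has o, Anluru has u. Taking the neighbouring segments as reconstructed: Serak o could go back to *a or *o or *u; Anluru u can only go back to *u — the one source consistent with every daughter is *u.
Continuing position by position gives *gouken; check it forward:
Serak: start from *gouken.
  rule 1 (unconditioned shift): gouken → kouken
  rule 2 (vowel merger): kouken → kooken
  rule 3: no change — kooken
  rule 4: no change — kooken
  ⇒ Serak kooken
Anluru: *gouken > gousen > gousin  (by palatalisation, pre-nasal raising)
No other proto-form is consistent with every reflex, so the reconstruction is *gouken.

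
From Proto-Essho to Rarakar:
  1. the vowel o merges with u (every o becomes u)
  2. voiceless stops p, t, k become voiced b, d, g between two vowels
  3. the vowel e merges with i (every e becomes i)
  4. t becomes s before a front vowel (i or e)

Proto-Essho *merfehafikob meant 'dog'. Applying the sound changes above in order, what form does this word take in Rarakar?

mirfihafigub

Rarakar: start from *merfehafikob.
  rule 1 (vowel merger): merfehafikob → merfehafikub
  rule 2 (intervocalic voicing): merfehafikub → merfehafigub
  rule 3 (vowel merger): merfehafigub → mirfihafigub
  rule 4: no change — mirfihafigub
  ⇒ Rarakar mirfihafigub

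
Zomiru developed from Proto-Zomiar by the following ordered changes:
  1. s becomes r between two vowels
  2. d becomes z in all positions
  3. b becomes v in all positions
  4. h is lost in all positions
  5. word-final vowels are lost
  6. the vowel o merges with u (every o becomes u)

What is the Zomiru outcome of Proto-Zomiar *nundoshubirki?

nunzusuvirk

Zomiru: *nundoshubirki
  nundoshubirki (rule 1 does not apply)
  nundoshubirki → nunzoshubirki   [unconditioned shift]
  nunzoshubirki → nunzoshuvirki   [unconditioned shift]
  nunzoshuvirki → nunzosuvirki   [h-loss]
  nunzosuvirki → nunzosuvirk   [apocope]
  nunzosuvirk → nunzusuvirk   [vowel merger]
  giving Zomiru nunzusuvirk.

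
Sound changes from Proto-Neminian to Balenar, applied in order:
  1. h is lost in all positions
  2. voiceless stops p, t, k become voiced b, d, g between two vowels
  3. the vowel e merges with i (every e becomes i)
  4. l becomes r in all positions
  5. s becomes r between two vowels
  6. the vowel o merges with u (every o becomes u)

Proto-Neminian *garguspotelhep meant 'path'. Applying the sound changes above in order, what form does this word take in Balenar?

garguspudirip

Balenar: *garguspotelhep
  garguspotelhep → garguspotelep   [h-loss]
  garguspotelep → garguspodelep   [intervocalic voicing]
  garguspodelep → garguspodilip   [vowel merger]
  garguspodilip → garguspodirip   [unconditioned shift]
  garguspodirip (rule 5 does not apply)
  garguspodirip → garguspudirip   [vowel merger]
  giving Balenar garguspudirip.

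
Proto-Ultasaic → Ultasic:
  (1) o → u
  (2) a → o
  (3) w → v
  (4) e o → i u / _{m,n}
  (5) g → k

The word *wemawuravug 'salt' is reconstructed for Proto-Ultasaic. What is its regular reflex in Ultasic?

vimovurovuk

Ultasic: *wemawuravug > wemowurovug > vemovurovug > vimovurovug > vimovurovuk  (by vowel merger, unconditioned shift, pre-nasal raising, unconditioned shift)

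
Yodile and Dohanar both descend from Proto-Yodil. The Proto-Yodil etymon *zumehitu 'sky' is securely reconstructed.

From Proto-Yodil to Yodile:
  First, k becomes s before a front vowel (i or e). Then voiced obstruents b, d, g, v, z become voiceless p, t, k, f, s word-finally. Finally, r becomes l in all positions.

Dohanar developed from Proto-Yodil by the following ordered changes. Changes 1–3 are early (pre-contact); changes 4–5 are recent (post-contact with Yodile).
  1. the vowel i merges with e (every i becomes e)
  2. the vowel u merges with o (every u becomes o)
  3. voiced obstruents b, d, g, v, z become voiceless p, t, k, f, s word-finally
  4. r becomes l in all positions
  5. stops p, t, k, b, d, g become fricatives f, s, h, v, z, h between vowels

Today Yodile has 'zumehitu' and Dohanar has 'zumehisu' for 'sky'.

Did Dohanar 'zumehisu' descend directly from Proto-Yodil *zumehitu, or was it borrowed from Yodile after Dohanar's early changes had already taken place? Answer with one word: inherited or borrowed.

borrowed

If inherited, *zumehitu would pass through all of Dohanar's changes:
Dohanar: start from *zumehitu.
  rule 1 (vowel merger): zumehitu → zumehetu
  rule 2 (vowel merger): zumehetu → zomeheto
  rule 3: no change — zomeheto
  rule 4: no change — zomeheto
  rule 5 (intervocalic lenition): zomeheto → zomeheso
  ⇒ Dohanar zomeheso
If borrowed from Yodile 'zumehitu' after the early changes, it would undergo only the recent ones:
  rule 4 (unconditioned shift): no change (zumehitu)
  rule 5 (intervocalic lenition): zumehitu → zumehisu
  ⇒ as a loan: zumehisu
Dohanar 'zumehisu' matches the loan outcome 'zumehisu', not the inherited 'zomeheso' — it skipped the early Dohanar changes, so it was borrowed from Yodile.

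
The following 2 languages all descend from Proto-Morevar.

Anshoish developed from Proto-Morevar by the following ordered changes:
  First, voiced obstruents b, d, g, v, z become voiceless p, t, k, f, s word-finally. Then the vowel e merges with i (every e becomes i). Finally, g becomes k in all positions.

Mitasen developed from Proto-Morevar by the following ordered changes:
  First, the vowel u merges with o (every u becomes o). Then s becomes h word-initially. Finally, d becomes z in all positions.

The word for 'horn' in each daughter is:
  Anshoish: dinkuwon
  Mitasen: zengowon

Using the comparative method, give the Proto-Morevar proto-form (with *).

*denguwon

Position 5: Anshoish has u, Mitasen has o. Anshoish preserves u here (none of its changes turn any other segment into u), so the proto-segment is *u.
Position 4: Anshoish has k, Mitasen has g. Mitasen preserves g here (none of its changes turn any other segment into g), so the proto-segment is *g.
Position 1: Anshoish has d, Mitasen has z. Anshoish preserves d here (none of its changes turn any other segment into d), so the proto-segment is *d.
Verify the candidate proto-form against each daughter:
Anshoish: start from *denguwon.
  rule 1: no change — denguwon
  rule 2 (vowel merger): denguwon → dinguwon
  rule 3 (unconditioned shift): dinguwon → dinkuwon
  ⇒ Anshoish dinkuwon
Mitasen: *denguwon
  denguwon → dengowon   [vowel merger]
  dengowon (rule 2 does not apply)
  dengowon → zengowon   [unconditioned shift]
  giving Mitasen zengowon.
*denguwon is the unique common source.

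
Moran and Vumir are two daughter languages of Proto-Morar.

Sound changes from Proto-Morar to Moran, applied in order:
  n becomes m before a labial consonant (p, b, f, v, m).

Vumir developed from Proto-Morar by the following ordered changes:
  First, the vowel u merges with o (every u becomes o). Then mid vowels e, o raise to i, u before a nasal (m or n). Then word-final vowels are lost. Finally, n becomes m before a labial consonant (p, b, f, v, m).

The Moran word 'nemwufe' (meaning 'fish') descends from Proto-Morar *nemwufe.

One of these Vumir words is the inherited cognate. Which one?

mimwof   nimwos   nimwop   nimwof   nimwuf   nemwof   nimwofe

nimwof

Vumir: start from *nemwufe.
  rule 1 (vowel merger): nemwufe → nemwofe
  rule 2 (pre-nasal raising): nemwofe → nimwofe
  rule 3 (apocope): nimwofe → nimwof
  rule 4: no change — nimwof
  ⇒ Vumir nimwof
Only 'nimwof' matches the regular Vumir development of *nemwufe.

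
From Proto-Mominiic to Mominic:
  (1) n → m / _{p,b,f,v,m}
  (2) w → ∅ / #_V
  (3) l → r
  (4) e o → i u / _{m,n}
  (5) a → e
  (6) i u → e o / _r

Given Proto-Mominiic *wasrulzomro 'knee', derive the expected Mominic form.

esrorzumro

Mominic: start from *wasrulzomro.
  rule 1: no change — wasrulzomro
  rule 2 (glide loss): wasrulzomro → asrulzomro
  rule 3 (unconditioned shift): asrulzomro → asrurzomro
  rule 4 (pre-nasal raising): asrurzomro → asrurzumro
  rule 5 (vowel merger): asrurzumro → esrurzumro
  rule 6 (pre-rhotic lowering): esrurzumro → esrorzumro
  ⇒ Mominic esrorzumro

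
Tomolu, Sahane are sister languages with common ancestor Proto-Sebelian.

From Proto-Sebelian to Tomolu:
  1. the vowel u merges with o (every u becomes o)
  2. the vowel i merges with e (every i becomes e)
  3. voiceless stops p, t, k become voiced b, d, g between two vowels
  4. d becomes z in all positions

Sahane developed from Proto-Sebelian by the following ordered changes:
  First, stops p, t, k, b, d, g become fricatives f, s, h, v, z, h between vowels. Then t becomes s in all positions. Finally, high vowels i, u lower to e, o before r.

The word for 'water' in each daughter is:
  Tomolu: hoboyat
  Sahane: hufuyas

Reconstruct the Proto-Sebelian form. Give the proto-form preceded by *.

*hupuyat

Position 3: Tomolu has b, Sahane has f. Taking the neighbouring segments as reconstructed: Tomolu b could go back to *p or *b; Sahane f could go back to *p or *f — the one source consistent with every daughter is *p.
Position 7: Tomolu has t, Sahane has s. Tomolu preserves t here (none of its changes turn any other segment into t), so the proto-segment is *t.
Position 2: Tomolu has o, Sahane has u. Sahane preserves u here (none of its changes turn any other segment into u), so the proto-segment is *u.
Verify the candidate proto-form against each daughter:
Tomolu: start from *hupuyat.
  rule 1 (vowel merger): hupuyat → hopoyat
  rule 2: no change — hopoyat
  rule 3 (intervocalic voicing): hopoyat → hoboyat
  rule 4: no change — hoboyat
  ⇒ Tomolu hoboyat
Sahane: *hupuyat
  hupuyat → hufuyat   [intervocalic lenition]
  hufuyat → hufuyas   [unconditioned shift]
  hufuyas (rule 3 does not apply)
  giving Sahane hufuyas.
No other proto-form is consistent with every reflex, so the reconstruction is *hupuyat.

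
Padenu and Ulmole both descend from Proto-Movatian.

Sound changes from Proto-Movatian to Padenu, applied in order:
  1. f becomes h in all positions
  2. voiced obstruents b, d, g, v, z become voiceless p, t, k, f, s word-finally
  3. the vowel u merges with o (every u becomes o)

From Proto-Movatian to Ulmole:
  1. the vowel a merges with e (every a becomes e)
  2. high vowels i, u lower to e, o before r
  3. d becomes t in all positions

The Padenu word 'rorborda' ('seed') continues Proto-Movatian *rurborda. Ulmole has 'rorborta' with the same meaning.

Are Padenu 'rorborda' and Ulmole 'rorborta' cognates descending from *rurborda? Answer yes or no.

no

Derive the expected Ulmole reflex of *rurborda:
Ulmole: *rurborda
  rurborda → rurborde   [vowel merger]
  rurborde → rorborde   [pre-rhotic lowering]
  rorborde → rorborte   [unconditioned shift]
  giving Ulmole rorborte.
The regular Ulmole reflex would be 'rorborte', but the attested form is 'rorborta'. The correspondence is irregular, so they are not cognates (the Ulmole form has a different source).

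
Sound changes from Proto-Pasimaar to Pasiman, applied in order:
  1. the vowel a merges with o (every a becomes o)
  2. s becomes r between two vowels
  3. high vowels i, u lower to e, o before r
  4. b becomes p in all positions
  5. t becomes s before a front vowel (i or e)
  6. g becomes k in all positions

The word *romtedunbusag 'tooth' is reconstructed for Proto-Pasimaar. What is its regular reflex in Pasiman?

Pasiman: *romtedunbusag
  romtedunbusag → romtedunbusog   [vowel merger]
  romtedunbusog → romtedunburog   [rhotacism]
  romtedunburog → romtedunborog   [pre-rhotic lowering]
  romtedunborog → romtedunporog   [unconditioned shift]
  romtedunporog → romsedunporog   [palatalisation]
  romsedunporog → romsedunporok   [unconditioned shift]
  giving Pasiman romsedunporok.

romsedunporok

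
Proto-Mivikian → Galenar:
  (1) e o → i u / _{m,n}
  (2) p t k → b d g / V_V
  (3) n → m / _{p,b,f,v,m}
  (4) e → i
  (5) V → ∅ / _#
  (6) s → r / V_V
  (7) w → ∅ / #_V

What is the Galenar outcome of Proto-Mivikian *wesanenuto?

iraninud

Galenar: *wesanenuto > wesaninuto > wesaninudo > wisaninudo > wisaninud > wiraninud > iraninud  (by pre-nasal raising, intervocalic voicing, vowel merger, apocope, rhotacism, glide loss)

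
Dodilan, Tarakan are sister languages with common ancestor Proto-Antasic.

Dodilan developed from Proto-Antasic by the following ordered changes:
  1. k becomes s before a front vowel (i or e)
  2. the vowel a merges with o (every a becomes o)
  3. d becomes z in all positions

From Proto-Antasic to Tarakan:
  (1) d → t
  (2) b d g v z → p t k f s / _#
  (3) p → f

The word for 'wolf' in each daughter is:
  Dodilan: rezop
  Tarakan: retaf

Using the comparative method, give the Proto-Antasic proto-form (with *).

Position 3: Dodilan has z, Tarakan has t. Taking the neighbouring segments as reconstructed: Dodilan z could go back to *d or *z; Tarakan t could go back to *t or *d — the one source consistent with every daughter is *d.
Position 4: Dodilan has o, Tarakan has a. Tarakan preserves a here (none of its changes turn any other segment into a), so the proto-segment is *a.
Continuing position by position gives *redap; check it forward:
Dodilan: *redap > redop > rezop  (by vowel merger, unconditioned shift)
Tarakan: *redap
  redap → retap   [unconditioned shift]
  retap (rule 2 does not apply)
  retap → retaf   [unconditioned shift]
  giving Tarakan retaf.
No other proto-form is consistent with every reflex, so the reconstruction is *redap.

*redap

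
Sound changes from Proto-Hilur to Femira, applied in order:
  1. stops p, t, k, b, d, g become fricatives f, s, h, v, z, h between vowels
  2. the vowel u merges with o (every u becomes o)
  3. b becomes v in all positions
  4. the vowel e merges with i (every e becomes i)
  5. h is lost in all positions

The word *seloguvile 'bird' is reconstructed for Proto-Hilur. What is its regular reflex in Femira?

siloovili

Femira: *seloguvile
  seloguvile → selohuvile   [intervocalic lenition]
  selohuvile → selohovile   [vowel merger]
  selohovile (rule 3 does not apply)
  selohovile → silohovili   [vowel merger]
  silohovili → siloovili   [h-loss]
  giving Femira siloovili.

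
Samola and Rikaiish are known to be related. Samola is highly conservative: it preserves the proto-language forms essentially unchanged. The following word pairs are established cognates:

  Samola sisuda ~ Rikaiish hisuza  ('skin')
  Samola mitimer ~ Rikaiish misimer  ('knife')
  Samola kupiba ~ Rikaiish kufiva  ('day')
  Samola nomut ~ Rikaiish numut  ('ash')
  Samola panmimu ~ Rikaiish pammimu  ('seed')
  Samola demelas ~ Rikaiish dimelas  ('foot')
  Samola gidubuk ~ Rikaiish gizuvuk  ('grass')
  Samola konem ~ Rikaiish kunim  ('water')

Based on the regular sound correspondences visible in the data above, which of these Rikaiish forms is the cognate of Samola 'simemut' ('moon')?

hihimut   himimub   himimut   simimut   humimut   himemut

sisuda ~ hisuza — Samola s corresponds to Rikaiish h word-initially before a front vowel.
demelas ~ dimelas, konem ~ kunim — Samola e corresponds to Rikaiish i after a consonant, before a nasal.
Applying these to Samola 'simemut':
  simemut → himemut   (s→h word-initially before a front vowel)
  himemut → himimut   (e→i after a consonant, before a nasal)
So the Rikaiish cognate is 'himimut'.

himimut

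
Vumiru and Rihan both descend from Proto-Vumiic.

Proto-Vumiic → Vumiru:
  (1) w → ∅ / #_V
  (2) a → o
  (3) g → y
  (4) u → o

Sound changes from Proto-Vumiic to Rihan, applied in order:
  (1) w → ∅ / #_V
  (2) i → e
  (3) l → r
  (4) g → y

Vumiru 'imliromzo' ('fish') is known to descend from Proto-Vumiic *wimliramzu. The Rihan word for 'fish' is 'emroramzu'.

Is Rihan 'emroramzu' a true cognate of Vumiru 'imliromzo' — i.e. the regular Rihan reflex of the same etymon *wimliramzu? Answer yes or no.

no

Derive the expected Rihan reflex of *wimliramzu:
Rihan: *wimliramzu
  wimliramzu → imliramzu   [glide loss]
  imliramzu → emleramzu   [vowel merger]
  emleramzu → emreramzu   [unconditioned shift]
  emreramzu (rule 4 does not apply)
  giving Rihan emreramzu.
The regular Rihan reflex would be 'emreramzu', but the attested form is 'emroramzu'. The correspondence is irregular, so they are not cognates (the Rihan form has a different source).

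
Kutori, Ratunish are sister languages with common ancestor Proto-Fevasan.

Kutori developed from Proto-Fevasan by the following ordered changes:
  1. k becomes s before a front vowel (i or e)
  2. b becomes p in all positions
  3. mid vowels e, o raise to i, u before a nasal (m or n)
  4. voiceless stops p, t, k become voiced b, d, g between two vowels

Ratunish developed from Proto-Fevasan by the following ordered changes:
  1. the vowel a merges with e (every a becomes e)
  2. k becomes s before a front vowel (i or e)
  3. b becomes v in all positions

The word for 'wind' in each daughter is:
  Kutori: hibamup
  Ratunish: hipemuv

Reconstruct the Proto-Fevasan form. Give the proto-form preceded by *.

*hipamub

Position 4: Kutori has a, Ratunish has e. Kutori preserves a here (none of its changes turn any other segment into a), so the proto-segment is *a.
Position 7: Kutori has p, Ratunish has v. Taking the neighbouring segments as reconstructed: Kutori p could go back to *p or *b; Ratunish v could go back to *b or *v — the one source consistent with every daughter is *b.
Verify the candidate proto-form against each daughter:
Kutori: *hipamub > hipamup > hibamup  (by unconditioned shift, intervocalic voicing)
Ratunish: start from *hipamub.
  rule 1 (vowel merger): hipamub → hipemub
  rule 2: no change — hipemub
  rule 3 (unconditioned shift): hipemub → hipemuv
  ⇒ Ratunish hipemuv
*hipamub is the unique common source.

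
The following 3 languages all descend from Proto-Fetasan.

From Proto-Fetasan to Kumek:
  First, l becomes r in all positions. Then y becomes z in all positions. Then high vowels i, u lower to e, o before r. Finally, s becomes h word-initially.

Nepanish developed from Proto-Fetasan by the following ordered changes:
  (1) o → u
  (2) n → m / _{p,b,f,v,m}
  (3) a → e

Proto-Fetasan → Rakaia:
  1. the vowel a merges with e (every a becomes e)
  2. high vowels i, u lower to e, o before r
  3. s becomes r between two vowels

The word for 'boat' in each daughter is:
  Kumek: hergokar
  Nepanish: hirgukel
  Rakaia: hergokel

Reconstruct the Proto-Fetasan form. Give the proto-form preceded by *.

Position 8: Kumek has r, Nepanish has l, Rakaia has l. Nepanish preserves l here (none of its changes turn any other segment into l), so the proto-segment is *l.
Position 7: Kumek has a, Nepanish has e, Rakaia has e. Kumek preserves a here (none of its changes turn any other segment into a), so the proto-segment is *a.
Continuing position by position gives *hirgokal; check it forward:
Kumek: start from *hirgokal.
  rule 1 (unconditioned shift): hirgokal → hirgokar
  rule 2: no change — hirgokar
  rule 3 (pre-rhotic lowering): hirgokar → hergokar
  rule 4: no change — hergokar
  ⇒ Kumek hergokar
Nepanish: *hirgokal
  hirgokal → hirgukal   [vowel merger]
  hirgukal (rule 2 does not apply)
  hirgukal → hirgukel   [vowel merger]
  giving Nepanish hirgukel.
Rakaia: *hirgokal > hirgokel > hergokel  (by vowel merger, pre-rhotic lowering)
Only *hirgokal yields all of Kumek hergokar, Nepanish hirgukel, Rakaia hergokel.

*hirgokal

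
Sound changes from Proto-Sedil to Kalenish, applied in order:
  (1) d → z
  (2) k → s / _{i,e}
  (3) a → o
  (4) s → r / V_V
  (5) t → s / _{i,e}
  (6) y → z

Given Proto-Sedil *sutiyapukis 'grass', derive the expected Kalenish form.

susizopuris

Kalenish: start from *sutiyapukis.
  rule 1: no change — sutiyapukis
  rule 2 (palatalisation): sutiyapukis → sutiyapusis
  rule 3 (vowel merger): sutiyapusis → sutiyopusis
  rule 4 (rhotacism): sutiyopusis → sutiyopuris
  rule 5 (palatalisation): sutiyopuris → susiyopuris
  rule 6 (unconditioned shift): susiyopuris → susizopuris
  ⇒ Kalenish susizopuris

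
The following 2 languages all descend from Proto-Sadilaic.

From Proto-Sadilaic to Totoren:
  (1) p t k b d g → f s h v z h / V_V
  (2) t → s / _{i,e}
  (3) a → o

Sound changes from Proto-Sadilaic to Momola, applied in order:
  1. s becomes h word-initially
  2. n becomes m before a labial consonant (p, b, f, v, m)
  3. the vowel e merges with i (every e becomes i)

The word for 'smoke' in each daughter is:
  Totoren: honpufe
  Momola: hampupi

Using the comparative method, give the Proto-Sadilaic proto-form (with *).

*hanpupe

Position 6: Totoren has f, Momola has p. Momola preserves p here (none of its changes turn any other segment into p), so the proto-segment is *p.
Position 3: Totoren has n, Momola has m. Totoren preserves n here (none of its changes turn any other segment into n), so the proto-segment is *n.
Position 2: Totoren has o, Momola has a. Momola preserves a here (none of its changes turn any other segment into a), so the proto-segment is *a.
Continuing position by position gives *hanpupe; check it forward:
Totoren: *hanpupe > hanpufe > honpufe  (by intervocalic lenition, vowel merger)
Momola: start from *hanpupe.
  rule 1: no change — hanpupe
  rule 2 (nasal place assimilation): hanpupe → hampupe
  rule 3 (vowel merger): hampupe → hampupi
  ⇒ Momola hampupi
No other proto-form is consistent with every reflex, so the reconstruction is *hanpupe.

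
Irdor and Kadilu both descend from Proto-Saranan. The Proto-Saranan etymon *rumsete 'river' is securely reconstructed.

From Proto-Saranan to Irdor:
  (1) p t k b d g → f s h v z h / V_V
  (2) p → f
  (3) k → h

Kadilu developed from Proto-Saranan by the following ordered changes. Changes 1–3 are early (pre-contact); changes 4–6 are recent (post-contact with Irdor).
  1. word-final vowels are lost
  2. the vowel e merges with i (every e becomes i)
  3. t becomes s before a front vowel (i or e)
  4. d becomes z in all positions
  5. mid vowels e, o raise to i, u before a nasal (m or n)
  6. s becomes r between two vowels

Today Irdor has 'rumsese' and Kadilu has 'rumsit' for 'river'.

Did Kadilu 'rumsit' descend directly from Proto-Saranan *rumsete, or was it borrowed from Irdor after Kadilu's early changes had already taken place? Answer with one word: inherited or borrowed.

inherited

If inherited, *rumsete would pass through all of Kadilu's changes:
Kadilu: *rumsete > rumset > rumsit  (by apocope, vowel merger)
If borrowed from Irdor 'rumsese' after the early changes, it would undergo only the recent ones:
  rule 4 (unconditioned shift): no change (rumsese)
  rule 5 (pre-nasal raising): no change (rumsese)
  rule 6 (rhotacism): rumsese → rumsere
  ⇒ as a loan: rumsere
Kadilu 'rumsit' matches the inherited outcome exactly, so it is an inherited cognate, not a loan.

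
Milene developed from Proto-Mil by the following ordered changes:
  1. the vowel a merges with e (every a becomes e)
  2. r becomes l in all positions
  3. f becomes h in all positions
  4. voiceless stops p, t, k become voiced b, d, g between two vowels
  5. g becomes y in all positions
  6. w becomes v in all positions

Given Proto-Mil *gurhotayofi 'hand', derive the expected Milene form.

Milene: *gurhotayofi > gurhoteyofi > gulhoteyofi > gulhoteyohi > gulhodeyohi > yulhodeyohi  (by vowel merger, unconditioned shift, unconditioned shift, intervocalic voicing, unconditioned shift)

yulhodeyohi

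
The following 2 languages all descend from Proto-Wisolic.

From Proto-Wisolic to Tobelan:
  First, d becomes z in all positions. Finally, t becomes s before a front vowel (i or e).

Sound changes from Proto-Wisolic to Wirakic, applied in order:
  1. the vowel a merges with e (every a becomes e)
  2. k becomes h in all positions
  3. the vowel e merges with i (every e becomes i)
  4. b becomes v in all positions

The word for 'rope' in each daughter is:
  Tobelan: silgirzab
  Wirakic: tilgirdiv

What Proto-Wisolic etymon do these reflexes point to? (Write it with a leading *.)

Position 1: Tobelan has s, Wirakic has t. Wirakic preserves t here (none of its changes turn any other segment into t), so the proto-segment is *t.
Position 9: Tobelan has b, Wirakic has v. Tobelan preserves b here (none of its changes turn any other segment into b), so the proto-segment is *b.
Position 7: Tobelan has z, Wirakic has d. Wirakic preserves d here (none of its changes turn any other segment into d), so the proto-segment is *d.
This points to *tilgirdab. Verify forward in each daughter:
Tobelan: *tilgirdab > tilgirzab > silgirzab  (by unconditioned shift, palatalisation)
Wirakic: start from *tilgirdab.
  rule 1 (vowel merger): tilgirdab → tilgirdeb
  rule 2: no change — tilgirdeb
  rule 3 (vowel merger): tilgirdeb → tilgirdib
  rule 4 (unconditioned shift): tilgirdib → tilgirdiv
  ⇒ Wirakic tilgirdiv
No other proto-form is consistent with every reflex, so the reconstruction is *tilgirdab.

*tilgirdab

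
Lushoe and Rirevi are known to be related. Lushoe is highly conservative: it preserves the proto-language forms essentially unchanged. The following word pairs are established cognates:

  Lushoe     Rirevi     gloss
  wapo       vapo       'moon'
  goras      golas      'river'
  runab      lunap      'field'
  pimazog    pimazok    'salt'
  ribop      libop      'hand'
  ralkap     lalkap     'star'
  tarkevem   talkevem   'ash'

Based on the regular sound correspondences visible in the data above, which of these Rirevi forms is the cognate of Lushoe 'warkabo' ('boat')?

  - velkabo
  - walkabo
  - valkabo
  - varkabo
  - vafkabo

wapo ~ vapo — Lushoe w corresponds to Rirevi v word-initially before a back vowel.
tarkevem ~ talkevem — Lushoe r corresponds to Rirevi l after a vowel, before a consonant other than r, m, n, p, b, f, v.
Applying these to Lushoe 'warkabo':
  warkabo → varkabo   (w→v word-initially before a back vowel)
  varkabo → valkabo   (r→l after a vowel, before a consonant other than r, m, n, p, b, f, v)
So the Rirevi cognate is 'valkabo'.

valkabo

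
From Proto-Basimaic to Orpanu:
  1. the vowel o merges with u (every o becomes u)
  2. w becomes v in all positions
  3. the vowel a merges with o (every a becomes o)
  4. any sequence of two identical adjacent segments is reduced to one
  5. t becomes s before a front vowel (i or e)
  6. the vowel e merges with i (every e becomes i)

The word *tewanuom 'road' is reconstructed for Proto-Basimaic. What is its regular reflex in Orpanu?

sivonum

Orpanu: start from *tewanuom.
  rule 1 (vowel merger): tewanuom → tewanuum
  rule 2 (unconditioned shift): tewanuum → tevanuum
  rule 3 (vowel merger): tevanuum → tevonuum
  rule 4 (degemination): tevonuum → tevonum
  rule 5 (palatalisation): tevonum → sevonum
  rule 6 (vowel merger): sevonum → sivonum
  ⇒ Orpanu sivonum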